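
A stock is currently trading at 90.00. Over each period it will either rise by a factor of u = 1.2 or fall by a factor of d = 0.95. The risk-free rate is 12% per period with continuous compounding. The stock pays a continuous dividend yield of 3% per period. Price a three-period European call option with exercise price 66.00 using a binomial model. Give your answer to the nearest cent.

Per-period risk-free factor R = e^0.12 = 1.1275; dividend-adjusted growth = e^(0.12−0.03) = 1.0942.
Risk-neutral probability p = (1.0942 − 0.95)/(1.2 − 0.95) = 0.1442/0.2500 = 0.5767
Terminal stock prices: S_uuu = 155.5, S_uud = 123.1, S_udd = 97.47, S_ddd = 77.16
Terminal payoffs (S − K): max(89.52, 0) = 89.52, max(57.12, 0) = 57.12, max(31.47, 0) = 31.47, max(11.16, 0) = 11.16
Node uu (S = 129.6): V_uu = e^(−0.12)·[0.5767·89.5200 + 0.4233·57.1200] = 67.2330
Node ud (S = 102.6): V_ud = e^(−0.12)·[0.5767·57.1200 + 0.4233·31.4700] = 41.0310
Node dd (S = 81.22): V_dd = e^(−0.12)·[0.5767·31.4700 + 0.4233·11.1637] = 20.2877
Node u (S = 108): V_u = e^(−0.12)·[0.5767·67.2330 + 0.4233·41.0310] = 49.7931
Node d (S = 85.5): V_d = e^(−0.12)·[0.5767·41.0310 + 0.4233·20.2877] = 28.6034
Node 0 (S = 90): V_0 = e^(−0.12)·[0.5767·49.7931 + 0.4233·28.6034] = 36.2072

36.21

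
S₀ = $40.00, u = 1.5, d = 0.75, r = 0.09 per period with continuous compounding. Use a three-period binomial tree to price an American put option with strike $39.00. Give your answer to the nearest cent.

$5.11

Risk-neutral probability p = (e^0.09 − 0.75)/(1.5 − 0.75) = 0.3442/0.7500 = 0.4589
Terminal stock prices: S_uuu = 135, S_uud = 67.5, S_udd = 33.75, S_ddd = 16.88
Terminal payoffs (K − S): max(-96, 0) = 0, max(-28.5, 0) = 0, max(5.25, 0) = 5.25, max(22.12, 0) = 22.12
Node uu (S = 90): continuation = e^(−0.09)·[0.4589·0.0000 + 0.5411·0.0000] = 0.0000; exercise value = 0.0000 ≤ continuation, so V_uu = 0.0000
Node ud (S = 45): continuation = e^(−0.09)·[0.4589·0.0000 + 0.5411·5.2500] = 2.5963; exercise value = 0.0000 ≤ continuation, so V_ud = 2.5963
Node dd (S = 22.5): continuation = e^(−0.09)·[0.4589·5.2500 + 0.5411·22.1250] = 13.1433; exercise value = 16.5000 > continuation, so V_dd = 16.5000 (exercise)
Node u (S = 60): continuation = e^(−0.09)·[0.4589·0.0000 + 0.5411·2.5963] = 1.2839; exercise value = 0.0000 ≤ continuation, so V_u = 1.2839
Node d (S = 30): continuation = e^(−0.09)·[0.4589·2.5963 + 0.5411·16.5000] = 9.2486; exercise value = 9.0000 ≤ continuation, so V_d = 9.2486
Node 0 (S = 40): continuation = e^(−0.09)·[0.4589·1.2839 + 0.5411·9.2486] = 5.1122; exercise value = 0.0000 ≤ continuation, so V_0 = 5.1122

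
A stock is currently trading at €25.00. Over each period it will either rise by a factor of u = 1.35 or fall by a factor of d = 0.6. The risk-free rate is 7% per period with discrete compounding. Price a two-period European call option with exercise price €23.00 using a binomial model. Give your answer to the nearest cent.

€7.74

Risk-neutral probability p = (1 + 0.07 − 0.6)/(1.35 − 0.6) = 0.4700/0.7500 = 0.6267
Terminal stock prices: S_uu = 45.56, S_ud = 20.25, S_dd = 9
Terminal payoffs (S − K): max(22.56, 0) = 22.56, max(-2.75, 0) = 0, max(-14, 0) = 0
Node u (S = 33.75): V_u = 1/1.07·[0.6267·22.5625 + 0.3733·0.0000] = 13.2142
Node d (S = 15): V_d = 1/1.07·[0.6267·0.0000 + 0.3733·0.0000] = 0.0000
Node 0 (S = 25): V_0 = 1/1.07·[0.6267·13.2142 + 0.3733·0.0000] = 7.7391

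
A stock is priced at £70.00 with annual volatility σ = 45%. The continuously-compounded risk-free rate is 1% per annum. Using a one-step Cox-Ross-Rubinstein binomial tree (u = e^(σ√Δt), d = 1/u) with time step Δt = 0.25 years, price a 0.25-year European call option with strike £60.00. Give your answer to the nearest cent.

CRR parameters: u = e^(σ√Δt) = e^(0.45·√0.25) = 1.2523, d = 1/u = 0.7985
Per-period rate: rΔt = 0.01·0.25 = 0.0025, so R = e^0.0025 = 1.0025
Risk-neutral probability p = (e^0.0025 − 0.7985)/(1.2523 − 0.7985) = 0.2040/0.4538 = 0.4495
Terminal stock prices: S_u = 87.66, S_d = 55.9
Terminal payoffs (S − K): max(27.66, 0) = 27.66, max(-4.104, 0) = 0
Node 0 (S = 70): V_0 = e^(−0.0025)·[0.4495·27.6626 + 0.5505·0.0000] = 12.4033

£12.40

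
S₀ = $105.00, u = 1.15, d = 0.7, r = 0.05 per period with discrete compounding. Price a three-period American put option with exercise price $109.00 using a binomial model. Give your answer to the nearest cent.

Risk-neutral probability p = (1 + 0.05 − 0.7)/(1.15 − 0.7) = 0.3500/0.4500 = 0.7778
Terminal stock prices: S_uuu = 159.7, S_uud = 97.2, S_udd = 59.17, S_ddd = 36.01
Terminal payoffs (K − S): max(-50.69, 0) = 0, max(11.8, 0) = 11.8, max(49.83, 0) = 49.83, max(72.99, 0) = 72.99
Node uu (S = 138.9): continuation = 1/1.05·[0.7778·0.0000 + 0.2222·11.7963] = 2.4966; exercise value = 0.0000 ≤ continuation, so V_uu = 2.4966
Node ud (S = 84.52): continuation = 1/1.05·[0.7778·11.7963 + 0.2222·49.8325] = 19.2845; exercise value = 24.4750 > continuation, so V_ud = 24.4750 (exercise)
Node dd (S = 51.45): continuation = 1/1.05·[0.7778·49.8325 + 0.2222·72.9850] = 52.3595; exercise value = 57.5500 > continuation, so V_dd = 57.5500 (exercise)
Node u (S = 120.7): continuation = 1/1.05·[0.7778·2.4966 + 0.2222·24.4750] = 7.0292; exercise value = 0.0000 ≤ continuation, so V_u = 7.0292
Node d (S = 73.5): continuation = 1/1.05·[0.7778·24.4750 + 0.2222·57.5500] = 30.3095; exercise value = 35.5000 > continuation, so V_d = 35.5000 (exercise)
Node 0 (S = 105): continuation = 1/1.05·[0.7778·7.0292 + 0.2222·35.5000] = 12.7200; exercise value = 4.0000 ≤ continuation, so V_0 = 12.7200

$12.72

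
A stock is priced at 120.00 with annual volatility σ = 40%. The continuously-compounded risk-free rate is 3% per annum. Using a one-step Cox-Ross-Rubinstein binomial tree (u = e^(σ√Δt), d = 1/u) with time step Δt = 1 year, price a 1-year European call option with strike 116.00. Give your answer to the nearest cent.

CRR parameters: u = e^(σ√Δt) = e^(0.4·√1) = 1.4918, d = 1/u = 0.6703
Per-period rate: rΔt = 0.03·1 = 0.03, so R = e^0.03 = 1.0305
Risk-neutral probability p = (e^0.03 − 0.6703)/(1.4918 − 0.6703) = 0.3601/0.8215 = 0.4384
Terminal stock prices: S_u = 179, S_d = 80.44
Terminal payoffs (S − K): max(63.02, 0) = 63.02, max(-35.56, 0) = 0
Node 0 (S = 120): V_0 = e^(−0.03)·[0.4384·63.0190 + 0.5616·0.0000] = 26.8100

26.81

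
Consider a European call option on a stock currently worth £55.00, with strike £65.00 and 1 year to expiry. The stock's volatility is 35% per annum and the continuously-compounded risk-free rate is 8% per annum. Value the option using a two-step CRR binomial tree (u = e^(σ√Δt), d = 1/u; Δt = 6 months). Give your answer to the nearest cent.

CRR parameters: u = e^(σ√Δt) = e^(0.35·√0.5) = 1.2808, d = 1/u = 0.7808
Per-period rate: rΔt = 0.08·0.5 = 0.04, so R = e^0.04 = 1.0408
Risk-neutral probability p = (e^0.04 − 0.7808)/(1.2808 − 0.7808) = 0.2601/0.5000 = 0.5201
Terminal stock prices: S_uu = 90.23, S_ud = 55, S_dd = 33.53
Terminal payoffs (S − K): max(25.23, 0) = 25.23, max(-10, 0) = 0, max(-31.47, 0) = 0
Node u (S = 70.44): V_u = e^(−0.04)·[0.5201·25.2251 + 0.4799·0.0000] = 12.6041
Node d (S = 42.94): V_d = e^(−0.04)·[0.5201·0.0000 + 0.4799·0.0000] = 0.0000
Node 0 (S = 55): V_0 = e^(−0.04)·[0.5201·12.6041 + 0.4799·0.0000] = 6.2978

£6.30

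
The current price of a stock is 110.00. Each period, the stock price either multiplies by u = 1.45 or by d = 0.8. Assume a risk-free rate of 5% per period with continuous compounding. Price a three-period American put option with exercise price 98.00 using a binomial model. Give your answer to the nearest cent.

9.40

Risk-neutral probability p = (e^0.05 − 0.8)/(1.45 − 0.8) = 0.2513/0.6500 = 0.3866
Terminal stock prices: S_uuu = 335.3, S_uud = 185, S_udd = 102.1, S_ddd = 56.32
Terminal payoffs (K − S): max(-237.3, 0) = 0, max(-87.02, 0) = 0, max(-4.08, 0) = 0, max(41.68, 0) = 41.68
Node uu (S = 231.3): continuation = e^(−0.05)·[0.3866·0.0000 + 0.6134·0.0000] = 0.0000; exercise value = 0.0000 ≤ continuation, so V_uu = 0.0000
Node ud (S = 127.6): continuation = e^(−0.05)·[0.3866·0.0000 + 0.6134·0.0000] = 0.0000; exercise value = 0.0000 ≤ continuation, so V_ud = 0.0000
Node dd (S = 70.4): continuation = e^(−0.05)·[0.3866·0.0000 + 0.6134·41.6800] = 24.3208; exercise value = 27.6000 > continuation, so V_dd = 27.6000 (exercise)
Node u (S = 159.5): continuation = e^(−0.05)·[0.3866·0.0000 + 0.6134·0.0000] = 0.0000; exercise value = 0.0000 ≤ continuation, so V_u = 0.0000
Node d (S = 88): continuation = e^(−0.05)·[0.3866·0.0000 + 0.6134·27.6000] = 16.1049; exercise value = 10.0000 ≤ continuation, so V_d = 16.1049
Node 0 (S = 110): continuation = e^(−0.05)·[0.3866·0.0000 + 0.6134·16.1049] = 9.3974; exercise value = 0.0000 ≤ continuation, so V_0 = 9.3974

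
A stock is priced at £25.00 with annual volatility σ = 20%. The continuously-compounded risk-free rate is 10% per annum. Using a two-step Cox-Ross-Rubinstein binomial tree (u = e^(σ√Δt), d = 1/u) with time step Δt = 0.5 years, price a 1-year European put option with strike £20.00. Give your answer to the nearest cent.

CRR parameters: u = e^(σ√Δt) = e^(0.2·√0.5) = 1.1519, d = 1/u = 0.8681
Per-period rate: rΔt = 0.1·0.5 = 0.05, so R = e^0.05 = 1.0513
Risk-neutral probability p = (e^0.05 − 0.8681)/(1.1519 − 0.8681) = 0.1831/0.2838 = 0.6454
Terminal stock prices: S_uu = 33.17, S_ud = 25, S_dd = 18.84
Terminal payoffs (K − S): max(-13.17, 0) = 0, max(-5, 0) = 0, max(1.159, 0) = 1.159
Node u (S = 28.8): V_u = e^(−0.05)·[0.6454·0.0000 + 0.3546·0.0000] = 0.0000
Node d (S = 21.7): V_d = e^(−0.05)·[0.6454·0.0000 + 0.3546·1.1590] = 0.3910
Node 0 (S = 25): V_0 = e^(−0.05)·[0.6454·0.0000 + 0.3546·0.3910] = 0.1319

£0.13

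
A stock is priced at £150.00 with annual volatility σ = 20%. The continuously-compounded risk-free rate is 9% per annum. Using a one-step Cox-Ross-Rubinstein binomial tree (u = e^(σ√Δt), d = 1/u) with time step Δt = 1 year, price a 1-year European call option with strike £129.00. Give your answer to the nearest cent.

£33.89

CRR parameters: u = e^(σ√Δt) = e^(0.2·√1) = 1.2214, d = 1/u = 0.8187
Per-period rate: rΔt = 0.09·1 = 0.09, so R = e^0.09 = 1.0942
Risk-neutral probability p = (e^0.09 − 0.8187)/(1.2214 − 0.8187) = 0.2754/0.4027 = 0.6840
Terminal stock prices: S_u = 183.2, S_d = 122.8
Terminal payoffs (S − K): max(54.21, 0) = 54.21, max(-6.19, 0) = 0
Node 0 (S = 150): V_0 = e^(−0.09)·[0.6840·54.2104 + 0.3160·0.0000] = 33.8905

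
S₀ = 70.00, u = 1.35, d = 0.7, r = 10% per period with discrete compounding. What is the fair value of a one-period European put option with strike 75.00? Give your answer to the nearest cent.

9.09

Risk-neutral probability p = (1 + 0.1 − 0.7)/(1.35 − 0.7) = 0.4000/0.6500 = 0.6154
Terminal stock prices: S_u = 94.5, S_d = 49
Terminal payoffs (K − S): max(-19.5, 0) = 0, max(26, 0) = 26
Node 0 (S = 70): V_0 = 1/1.1·[0.6154·0.0000 + 0.3846·26.0000] = 9.0909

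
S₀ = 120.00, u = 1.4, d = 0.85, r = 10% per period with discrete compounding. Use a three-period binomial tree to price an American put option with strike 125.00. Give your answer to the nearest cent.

11.77

Risk-neutral probability p = (1 + 0.1 − 0.85)/(1.4 − 0.85) = 0.2500/0.5500 = 0.4545
Terminal stock prices: S_uuu = 329.3, S_uud = 199.9, S_udd = 121.4, S_ddd = 73.69
Terminal payoffs (K − S): max(-204.3, 0) = 0, max(-74.92, 0) = 0, max(3.62, 0) = 3.62, max(51.31, 0) = 51.31
Node uu (S = 235.2): continuation = 1/1.1·[0.4545·0.0000 + 0.5455·0.0000] = 0.0000; exercise value = 0.0000 ≤ continuation, so V_uu = 0.0000
Node ud (S = 142.8): continuation = 1/1.1·[0.4545·0.0000 + 0.5455·3.6200] = 1.7950; exercise value = 0.0000 ≤ continuation, so V_ud = 1.7950
Node dd (S = 86.7): continuation = 1/1.1·[0.4545·3.6200 + 0.5455·51.3050] = 26.9364; exercise value = 38.3000 > continuation, so V_dd = 38.3000 (exercise)
Node u (S = 168): continuation = 1/1.1·[0.4545·0.0000 + 0.5455·1.7950] = 0.8901; exercise value = 0.0000 ≤ continuation, so V_u = 0.8901
Node d (S = 102): continuation = 1/1.1·[0.4545·1.7950 + 0.5455·38.3000] = 19.7335; exercise value = 23.0000 > continuation, so V_d = 23.0000 (exercise)
Node 0 (S = 120): continuation = 1/1.1·[0.4545·0.8901 + 0.5455·23.0000] = 11.7728; exercise value = 5.0000 ≤ continuation, so V_0 = 11.7728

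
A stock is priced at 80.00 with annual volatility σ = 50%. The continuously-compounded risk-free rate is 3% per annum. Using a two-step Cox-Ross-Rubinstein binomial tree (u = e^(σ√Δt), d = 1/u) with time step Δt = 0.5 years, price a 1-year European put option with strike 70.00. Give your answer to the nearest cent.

CRR parameters: u = e^(σ√Δt) = e^(0.5·√0.5) = 1.4241, d = 1/u = 0.7022
Per-period rate: rΔt = 0.03·0.5 = 0.015, so R = e^0.015 = 1.0151
Risk-neutral probability p = (e^0.015 − 0.7022)/(1.4241 − 0.7022) = 0.3129/0.7219 = 0.4335
Terminal stock prices: S_uu = 162.2, S_ud = 80, S_dd = 39.45
Terminal payoffs (K − S): max(-92.25, 0) = 0, max(-10, 0) = 0, max(30.55, 0) = 30.55
Node u (S = 113.9): V_u = e^(−0.015)·[0.4335·0.0000 + 0.5665·0.0000] = 0.0000
Node d (S = 56.18): V_d = e^(−0.015)·[0.4335·0.0000 + 0.5665·30.5545] = 17.0528
Node 0 (S = 80): V_0 = e^(−0.015)·[0.4335·0.0000 + 0.5665·17.0528] = 9.5173

9.52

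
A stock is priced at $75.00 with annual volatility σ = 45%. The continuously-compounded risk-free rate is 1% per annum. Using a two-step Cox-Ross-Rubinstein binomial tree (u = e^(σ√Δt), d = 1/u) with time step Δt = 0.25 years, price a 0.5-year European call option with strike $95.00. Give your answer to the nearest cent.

CRR parameters: u = e^(σ√Δt) = e^(0.45·√0.25) = 1.2523, d = 1/u = 0.7985
Per-period rate: rΔt = 0.01·0.25 = 0.0025, so R = e^0.0025 = 1.0025
Risk-neutral probability p = (e^0.0025 − 0.7985)/(1.2523 − 0.7985) = 0.2040/0.4538 = 0.4495
Terminal stock prices: S_uu = 117.6, S_ud = 75, S_dd = 47.82
Terminal payoffs (S − K): max(22.62, 0) = 22.62, max(-20, 0) = 0, max(-47.18, 0) = 0
Node u (S = 93.92): V_u = e^(−0.0025)·[0.4495·22.6234 + 0.5505·0.0000] = 10.1439
Node d (S = 59.89): V_d = e^(−0.0025)·[0.4495·0.0000 + 0.5505·0.0000] = 0.0000
Node 0 (S = 75): V_0 = e^(−0.0025)·[0.4495·10.1439 + 0.5505·0.0000] = 4.5483

$4.55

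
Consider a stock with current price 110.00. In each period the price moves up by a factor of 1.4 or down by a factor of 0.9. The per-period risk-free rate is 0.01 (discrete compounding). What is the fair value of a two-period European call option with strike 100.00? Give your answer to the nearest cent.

Risk-neutral probability p = (1 + 0.01 − 0.9)/(1.4 − 0.9) = 0.1100/0.5000 = 0.2200
Terminal stock prices: S_uu = 215.6, S_ud = 138.6, S_dd = 89.1
Terminal payoffs (S − K): max(115.6, 0) = 115.6, max(38.6, 0) = 38.6, max(-10.9, 0) = 0
Node u (S = 154): V_u = 1/1.01·[0.2200·115.6000 + 0.7800·38.6000] = 54.9901
Node d (S = 99): V_d = 1/1.01·[0.2200·38.6000 + 0.7800·0.0000] = 8.4079
Node 0 (S = 110): V_0 = 1/1.01·[0.2200·54.9901 + 0.7800·8.4079] = 18.4713

18.47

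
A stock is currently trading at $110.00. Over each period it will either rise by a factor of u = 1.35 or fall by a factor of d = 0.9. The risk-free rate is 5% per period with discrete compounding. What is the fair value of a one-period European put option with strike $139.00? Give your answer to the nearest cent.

$25.40

Risk-neutral probability p = (1 + 0.05 − 0.9)/(1.35 − 0.9) = 0.1500/0.4500 = 0.3333
Terminal stock prices: S_u = 148.5, S_d = 99
Terminal payoffs (K − S): max(-9.5, 0) = 0, max(40, 0) = 40
Node 0 (S = 110): V_0 = 1/1.05·[0.3333·0.0000 + 0.6667·40.0000] = 25.3968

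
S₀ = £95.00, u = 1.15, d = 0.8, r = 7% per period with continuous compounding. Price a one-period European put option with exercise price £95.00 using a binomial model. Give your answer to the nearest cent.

£3.92

Risk-neutral probability p = (e^0.07 − 0.8)/(1.15 − 0.8) = 0.2725/0.3500 = 0.7786
Terminal stock prices: S_u = 109.2, S_d = 76
Terminal payoffs (K − S): max(-14.25, 0) = 0, max(19, 0) = 19
Node 0 (S = 95): V_0 = e^(−0.07)·[0.7786·0.0000 + 0.2214·19.0000] = 3.9223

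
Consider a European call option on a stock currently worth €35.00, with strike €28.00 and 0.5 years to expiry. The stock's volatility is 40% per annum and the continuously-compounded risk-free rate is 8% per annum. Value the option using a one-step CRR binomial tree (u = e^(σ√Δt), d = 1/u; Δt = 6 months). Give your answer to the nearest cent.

€8.88

CRR parameters: u = e^(σ√Δt) = e^(0.4·√0.5) = 1.3269, d = 1/u = 0.7536
Per-period rate: rΔt = 0.08·0.5 = 0.04, so R = e^0.04 = 1.0408
Risk-neutral probability p = (e^0.04 − 0.7536)/(1.3269 − 0.7536) = 0.2872/0.5733 = 0.5009
Terminal stock prices: S_u = 46.44, S_d = 26.38
Terminal payoffs (S − K): max(18.44, 0) = 18.44, max(-1.623, 0) = 0
Node 0 (S = 35): V_0 = e^(−0.04)·[0.5009·18.4414 + 0.4991·0.0000] = 8.8759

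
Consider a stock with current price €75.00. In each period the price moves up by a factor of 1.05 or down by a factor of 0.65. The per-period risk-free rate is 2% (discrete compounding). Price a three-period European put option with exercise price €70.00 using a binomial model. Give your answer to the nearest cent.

€3.51

Risk-neutral probability p = (1 + 0.02 − 0.65)/(1.05 − 0.65) = 0.3700/0.4000 = 0.9250
Terminal stock prices: S_uuu = 86.82, S_uud = 53.75, S_udd = 33.27, S_ddd = 20.6
Terminal payoffs (K − S): max(-16.82, 0) = 0, max(16.25, 0) = 16.25, max(36.73, 0) = 36.73, max(49.4, 0) = 49.4
Node uu (S = 82.69): V_uu = 1/1.02·[0.9250·0.0000 + 0.0750·16.2531] = 1.1951
Node ud (S = 51.19): V_ud = 1/1.02·[0.9250·16.2531 + 0.0750·36.7281] = 17.4400
Node dd (S = 31.69): V_dd = 1/1.02·[0.9250·36.7281 + 0.0750·49.4031] = 36.9400
Node u (S = 78.75): V_u = 1/1.02·[0.9250·1.1951 + 0.0750·17.4400] = 2.3661
Node d (S = 48.75): V_d = 1/1.02·[0.9250·17.4400 + 0.0750·36.9400] = 18.5318
Node 0 (S = 75): V_0 = 1/1.02·[0.9250·2.3661 + 0.0750·18.5318] = 3.5084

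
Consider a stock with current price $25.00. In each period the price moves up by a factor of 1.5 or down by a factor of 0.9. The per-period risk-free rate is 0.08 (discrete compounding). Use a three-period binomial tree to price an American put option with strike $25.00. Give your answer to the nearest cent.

Risk-neutral probability p = (1 + 0.08 − 0.9)/(1.5 − 0.9) = 0.1800/0.6000 = 0.3000
Terminal stock prices: S_uuu = 84.38, S_uud = 50.62, S_udd = 30.38, S_ddd = 18.23
Terminal payoffs (K − S): max(-59.38, 0) = 0, max(-25.62, 0) = 0, max(-5.375, 0) = 0, max(6.775, 0) = 6.775
Node uu (S = 56.25): continuation = 1/1.08·[0.3000·0.0000 + 0.7000·0.0000] = 0.0000; exercise value = 0.0000 ≤ continuation, so V_uu = 0.0000
Node ud (S = 33.75): continuation = 1/1.08·[0.3000·0.0000 + 0.7000·0.0000] = 0.0000; exercise value = 0.0000 ≤ continuation, so V_ud = 0.0000
Node dd (S = 20.25): continuation = 1/1.08·[0.3000·0.0000 + 0.7000·6.7750] = 4.3912; exercise value = 4.7500 > continuation, so V_dd = 4.7500 (exercise)
Node u (S = 37.5): continuation = 1/1.08·[0.3000·0.0000 + 0.7000·0.0000] = 0.0000; exercise value = 0.0000 ≤ continuation, so V_u = 0.0000
Node d (S = 22.5): continuation = 1/1.08·[0.3000·0.0000 + 0.7000·4.7500] = 3.0787; exercise value = 2.5000 ≤ continuation, so V_d = 3.0787
Node 0 (S = 25): continuation = 1/1.08·[0.3000·0.0000 + 0.7000·3.0787] = 1.9955; exercise value = 0.0000 ≤ continuation, so V_0 = 1.9955

$2.00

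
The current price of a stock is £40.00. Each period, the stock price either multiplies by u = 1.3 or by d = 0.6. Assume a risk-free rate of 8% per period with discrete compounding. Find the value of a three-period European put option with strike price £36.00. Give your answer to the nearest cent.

Risk-neutral probability p = (1 + 0.08 − 0.6)/(1.3 − 0.6) = 0.4800/0.7000 = 0.6857
Terminal stock prices: S_uuu = 87.88, S_uud = 40.56, S_udd = 18.72, S_ddd = 8.64
Terminal payoffs (K − S): max(-51.88, 0) = 0, max(-4.56, 0) = 0, max(17.28, 0) = 17.28, max(27.36, 0) = 27.36
Node uu (S = 67.6): V_uu = 1/1.08·[0.6857·0.0000 + 0.3143·0.0000] = 0.0000
Node ud (S = 31.2): V_ud = 1/1.08·[0.6857·0.0000 + 0.3143·17.2800] = 5.0286
Node dd (S = 14.4): V_dd = 1/1.08·[0.6857·17.2800 + 0.3143·27.3600] = 18.9333
Node u (S = 52): V_u = 1/1.08·[0.6857·0.0000 + 0.3143·5.0286] = 1.4633
Node d (S = 24): V_d = 1/1.08·[0.6857·5.0286 + 0.3143·18.9333] = 8.7024
Node 0 (S = 40): V_0 = 1/1.08·[0.6857·1.4633 + 0.3143·8.7024] = 3.4616

£3.46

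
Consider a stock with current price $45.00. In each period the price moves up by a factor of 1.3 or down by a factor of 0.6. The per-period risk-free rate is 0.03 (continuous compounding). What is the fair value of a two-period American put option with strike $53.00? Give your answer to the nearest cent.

$13.71

Risk-neutral probability p = (e^0.03 − 0.6)/(1.3 − 0.6) = 0.4305/0.7000 = 0.6149
Terminal stock prices: S_uu = 76.05, S_ud = 35.1, S_dd = 16.2
Terminal payoffs (K − S): max(-23.05, 0) = 0, max(17.9, 0) = 17.9, max(36.8, 0) = 36.8
Node u (S = 58.5): continuation = e^(−0.03)·[0.6149·0.0000 + 0.3851·17.9000] = 6.6890; exercise value = 0.0000 ≤ continuation, so V_u = 6.6890
Node d (S = 27): continuation = e^(−0.03)·[0.6149·17.9000 + 0.3851·36.8000] = 24.4336; exercise value = 26.0000 > continuation, so V_d = 26.0000 (exercise)
Node 0 (S = 45): continuation = e^(−0.03)·[0.6149·6.6890 + 0.3851·26.0000] = 13.7075; exercise value = 8.0000 ≤ continuation, so V_0 = 13.7075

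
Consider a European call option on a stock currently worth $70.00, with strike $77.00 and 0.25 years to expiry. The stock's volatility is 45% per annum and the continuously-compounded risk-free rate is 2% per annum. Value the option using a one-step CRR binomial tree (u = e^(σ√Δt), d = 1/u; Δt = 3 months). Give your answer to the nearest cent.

$4.83

CRR parameters: u = e^(σ√Δt) = e^(0.45·√0.25) = 1.2523, d = 1/u = 0.7985
Per-period rate: rΔt = 0.02·0.25 = 0.005, so R = e^0.005 = 1.0050
Risk-neutral probability p = (e^0.005 − 0.7985)/(1.2523 − 0.7985) = 0.2065/0.4538 = 0.4550
Terminal stock prices: S_u = 87.66, S_d = 55.9
Terminal payoffs (S − K): max(10.66, 0) = 10.66, max(-21.1, 0) = 0
Node 0 (S = 70): V_0 = e^(−0.005)·[0.4550·10.6626 + 0.5450·0.0000] = 4.8276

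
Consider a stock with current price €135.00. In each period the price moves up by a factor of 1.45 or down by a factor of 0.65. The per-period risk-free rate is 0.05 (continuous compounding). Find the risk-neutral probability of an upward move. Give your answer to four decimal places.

Risk-neutral probability p = (e^0.05 − 0.65)/(1.45 − 0.65) = 0.4013/0.8000 = 0.5016

p = 0.5016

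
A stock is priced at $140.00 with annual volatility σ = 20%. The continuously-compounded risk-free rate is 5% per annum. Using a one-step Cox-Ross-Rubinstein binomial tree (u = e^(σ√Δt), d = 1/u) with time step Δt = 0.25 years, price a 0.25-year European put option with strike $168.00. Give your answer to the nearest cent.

CRR parameters: u = e^(σ√Δt) = e^(0.2·√0.25) = 1.1052, d = 1/u = 0.9048
Per-period rate: rΔt = 0.05·0.25 = 0.0125, so R = e^0.0125 = 1.0126
Risk-neutral probability p = (e^0.0125 − 0.9048)/(1.1052 − 0.9048) = 0.1077/0.2003 = 0.5378
Terminal stock prices: S_u = 154.7, S_d = 126.7
Terminal payoffs (K − S): max(13.28, 0) = 13.28, max(41.32, 0) = 41.32
Node 0 (S = 140): V_0 = e^(−0.0125)·[0.5378·13.2761 + 0.4622·41.3228] = 25.9131

$25.91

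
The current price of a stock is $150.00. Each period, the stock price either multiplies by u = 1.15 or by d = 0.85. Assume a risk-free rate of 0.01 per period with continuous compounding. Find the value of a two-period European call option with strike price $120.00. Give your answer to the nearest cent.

$34.86

Risk-neutral probability p = (e^0.01 − 0.85)/(1.15 − 0.85) = 0.1601/0.3000 = 0.5335
Terminal stock prices: S_uu = 198.4, S_ud = 146.6, S_dd = 108.4
Terminal payoffs (S − K): max(78.37, 0) = 78.37, max(26.62, 0) = 26.62, max(-11.63, 0) = 0
Node u (S = 172.5): V_u = e^(−0.01)·[0.5335·78.3750 + 0.4665·26.6250] = 53.6940
Node d (S = 127.5): V_d = e^(−0.01)·[0.5335·26.6250 + 0.4665·0.0000] = 14.0631
Node 0 (S = 150): V_0 = e^(−0.01)·[0.5335·53.6940 + 0.4665·14.0631] = 34.8559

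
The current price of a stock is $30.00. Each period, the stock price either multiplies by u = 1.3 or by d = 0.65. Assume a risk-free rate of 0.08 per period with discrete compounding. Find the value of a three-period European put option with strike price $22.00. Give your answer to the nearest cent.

Risk-neutral probability p = (1 + 0.08 − 0.65)/(1.3 − 0.65) = 0.4300/0.6500 = 0.6615
Terminal stock prices: S_uuu = 65.91, S_uud = 32.96, S_udd = 16.48, S_ddd = 8.239
Terminal payoffs (K − S): max(-43.91, 0) = 0, max(-10.96, 0) = 0, max(5.522, 0) = 5.522, max(13.76, 0) = 13.76
Node uu (S = 50.7): V_uu = 1/1.08·[0.6615·0.0000 + 0.3385·0.0000] = 0.0000
Node ud (S = 25.35): V_ud = 1/1.08·[0.6615·0.0000 + 0.3385·5.5225] = 1.7307
Node dd (S = 12.68): V_dd = 1/1.08·[0.6615·5.5225 + 0.3385·13.7613] = 7.6954
Node u (S = 39): V_u = 1/1.08·[0.6615·0.0000 + 0.3385·1.7307] = 0.5424
Node d (S = 19.5): V_d = 1/1.08·[0.6615·1.7307 + 0.3385·7.6954] = 3.4718
Node 0 (S = 30): V_0 = 1/1.08·[0.6615·0.5424 + 0.3385·3.4718] = 1.4202

$1.42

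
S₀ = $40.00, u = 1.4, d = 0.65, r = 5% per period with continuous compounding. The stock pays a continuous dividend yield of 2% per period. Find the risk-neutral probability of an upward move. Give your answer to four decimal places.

Per-period risk-free factor R = e^0.05 = 1.0513; dividend-adjusted growth = e^(0.05−0.02) = 1.0305.
Risk-neutral probability p = (1.0305 − 0.65)/(1.4 − 0.65) = 0.3805/0.7500 = 0.5073

p = 0.5073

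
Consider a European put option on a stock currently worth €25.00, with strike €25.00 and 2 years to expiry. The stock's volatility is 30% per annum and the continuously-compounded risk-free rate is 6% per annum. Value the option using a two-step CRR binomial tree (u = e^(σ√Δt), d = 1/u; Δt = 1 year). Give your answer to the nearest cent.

€2.24

CRR parameters: u = e^(σ√Δt) = e^(0.3·√1) = 1.3499, d = 1/u = 0.7408
Per-period rate: rΔt = 0.06·1 = 0.06, so R = e^0.06 = 1.0618
Risk-neutral probability p = (e^0.06 − 0.7408)/(1.3499 − 0.7408) = 0.3210/0.6090 = 0.5271
Terminal stock prices: S_uu = 45.55, S_ud = 25, S_dd = 13.72
Terminal payoffs (K − S): max(-20.55, 0) = 0, max(0, 0) = 0, max(11.28, 0) = 11.28
Node u (S = 33.75): V_u = e^(−0.06)·[0.5271·0.0000 + 0.4729·0.0000] = 0.0000
Node d (S = 18.52): V_d = e^(−0.06)·[0.5271·0.0000 + 0.4729·11.2797] = 5.0237
Node 0 (S = 25): V_0 = e^(−0.06)·[0.5271·0.0000 + 0.4729·5.0237] = 2.2374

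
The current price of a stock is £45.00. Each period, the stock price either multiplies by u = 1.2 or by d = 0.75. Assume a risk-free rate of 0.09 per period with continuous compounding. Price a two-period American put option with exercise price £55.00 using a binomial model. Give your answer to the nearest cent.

£10.00

Risk-neutral probability p = (e^0.09 − 0.75)/(1.2 − 0.75) = 0.3442/0.4500 = 0.7648
Terminal stock prices: S_uu = 64.8, S_ud = 40.5, S_dd = 25.31
Terminal payoffs (K − S): max(-9.8, 0) = 0, max(14.5, 0) = 14.5, max(29.69, 0) = 29.69
Node u (S = 54): continuation = e^(−0.09)·[0.7648·0.0000 + 0.2352·14.5000] = 3.1165; exercise value = 1.0000 ≤ continuation, so V_u = 3.1165
Node d (S = 33.75): continuation = e^(−0.09)·[0.7648·14.5000 + 0.2352·29.6875] = 16.5162; exercise value = 21.2500 > continuation, so V_d = 21.2500 (exercise)
Node 0 (S = 45): continuation = e^(−0.09)·[0.7648·3.1165 + 0.2352·21.2500] = 6.7456; exercise value = 10.0000 > continuation, so V_0 = 10.0000 (exercise)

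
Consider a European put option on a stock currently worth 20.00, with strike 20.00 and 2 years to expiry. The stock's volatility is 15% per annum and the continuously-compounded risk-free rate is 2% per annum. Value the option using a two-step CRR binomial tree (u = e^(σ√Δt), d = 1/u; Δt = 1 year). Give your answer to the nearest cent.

CRR parameters: u = e^(σ√Δt) = e^(0.15·√1) = 1.1618, d = 1/u = 0.8607
Per-period rate: rΔt = 0.02·1 = 0.02, so R = e^0.02 = 1.0202
Risk-neutral probability p = (e^0.02 − 0.8607)/(1.1618 − 0.8607) = 0.1595/0.3011 = 0.5297
Terminal stock prices: S_uu = 27, S_ud = 20, S_dd = 14.82
Terminal payoffs (K − S): max(-6.997, 0) = 0, max(0, 0) = 0, max(5.184, 0) = 5.184
Node u (S = 23.24): V_u = e^(−0.02)·[0.5297·0.0000 + 0.4703·0.0000] = 0.0000
Node d (S = 17.21): V_d = e^(−0.02)·[0.5297·0.0000 + 0.4703·5.1836] = 2.3898
Node 0 (S = 20): V_0 = e^(−0.02)·[0.5297·0.0000 + 0.4703·2.3898] = 1.1018

1.10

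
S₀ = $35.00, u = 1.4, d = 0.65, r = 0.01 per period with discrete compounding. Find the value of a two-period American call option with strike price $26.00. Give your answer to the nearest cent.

$12.48

Risk-neutral probability p = (1 + 0.01 − 0.65)/(1.4 − 0.65) = 0.3600/0.7500 = 0.4800
Terminal stock prices: S_uu = 68.6, S_ud = 31.85, S_dd = 14.79
Terminal payoffs (S − K): max(42.6, 0) = 42.6, max(5.85, 0) = 5.85, max(-11.21, 0) = 0
Node u (S = 49): continuation = 1/1.01·[0.4800·42.6000 + 0.5200·5.8500] = 23.2574; exercise value = 23.0000 ≤ continuation, so V_u = 23.2574
Node d (S = 22.75): continuation = 1/1.01·[0.4800·5.8500 + 0.5200·0.0000] = 2.7802; exercise value = 0.0000 ≤ continuation, so V_d = 2.7802
Node 0 (S = 35): continuation = 1/1.01·[0.4800·23.2574 + 0.5200·2.7802] = 12.4844; exercise value = 9.0000 ≤ continuation, so V_0 = 12.4844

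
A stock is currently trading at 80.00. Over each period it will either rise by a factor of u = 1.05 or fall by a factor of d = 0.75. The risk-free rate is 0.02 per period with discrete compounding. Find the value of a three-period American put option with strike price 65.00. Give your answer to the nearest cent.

Risk-neutral probability p = (1 + 0.02 − 0.75)/(1.05 − 0.75) = 0.2700/0.3000 = 0.9000
Terminal stock prices: S_uuu = 92.61, S_uud = 66.15, S_udd = 47.25, S_ddd = 33.75
Terminal payoffs (K − S): max(-27.61, 0) = 0, max(-1.15, 0) = 0, max(17.75, 0) = 17.75, max(31.25, 0) = 31.25
Node uu (S = 88.2): continuation = 1/1.02·[0.9000·0.0000 + 0.1000·0.0000] = 0.0000; exercise value = 0.0000 ≤ continuation, so V_uu = 0.0000
Node ud (S = 63): continuation = 1/1.02·[0.9000·0.0000 + 0.1000·17.7500] = 1.7402; exercise value = 2.0000 > continuation, so V_ud = 2.0000 (exercise)
Node dd (S = 45): continuation = 1/1.02·[0.9000·17.7500 + 0.1000·31.2500] = 18.7255; exercise value = 20.0000 > continuation, so V_dd = 20.0000 (exercise)
Node u (S = 84): continuation = 1/1.02·[0.9000·0.0000 + 0.1000·2.0000] = 0.1961; exercise value = 0.0000 ≤ continuation, so V_u = 0.1961
Node d (S = 60): continuation = 1/1.02·[0.9000·2.0000 + 0.1000·20.0000] = 3.7255; exercise value = 5.0000 > continuation, so V_d = 5.0000 (exercise)
Node 0 (S = 80): continuation = 1/1.02·[0.9000·0.1961 + 0.1000·5.0000] = 0.6632; exercise value = 0.0000 ≤ continuation, so V_0 = 0.6632

0.66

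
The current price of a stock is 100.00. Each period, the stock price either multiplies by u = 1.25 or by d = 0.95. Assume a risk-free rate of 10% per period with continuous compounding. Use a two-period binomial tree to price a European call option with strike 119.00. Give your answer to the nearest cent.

8.16

Risk-neutral probability p = (e^0.1 − 0.95)/(1.25 − 0.95) = 0.1552/0.3000 = 0.5172
Terminal stock prices: S_uu = 156.2, S_ud = 118.8, S_dd = 90.25
Terminal payoffs (S − K): max(37.25, 0) = 37.25, max(-0.25, 0) = 0, max(-28.75, 0) = 0
Node u (S = 125): V_u = e^(−0.1)·[0.5172·37.2500 + 0.4828·0.0000] = 17.4336
Node d (S = 95): V_d = e^(−0.1)·[0.5172·0.0000 + 0.4828·0.0000] = 0.0000
Node 0 (S = 100): V_0 = e^(−0.1)·[0.5172·17.4336 + 0.4828·0.0000] = 8.1592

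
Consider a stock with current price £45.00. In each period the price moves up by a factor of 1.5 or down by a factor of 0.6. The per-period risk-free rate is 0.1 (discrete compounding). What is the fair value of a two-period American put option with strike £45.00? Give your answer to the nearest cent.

£8.19

Risk-neutral probability p = (1 + 0.1 − 0.6)/(1.5 − 0.6) = 0.5000/0.9000 = 0.5556
Terminal stock prices: S_uu = 101.2, S_ud = 40.5, S_dd = 16.2
Terminal payoffs (K − S): max(-56.25, 0) = 0, max(4.5, 0) = 4.5, max(28.8, 0) = 28.8
Node u (S = 67.5): continuation = 1/1.1·[0.5556·0.0000 + 0.4444·4.5000] = 1.8182; exercise value = 0.0000 ≤ continuation, so V_u = 1.8182
Node d (S = 27): continuation = 1/1.1·[0.5556·4.5000 + 0.4444·28.8000] = 13.9091; exercise value = 18.0000 > continuation, so V_d = 18.0000 (exercise)
Node 0 (S = 45): continuation = 1/1.1·[0.5556·1.8182 + 0.4444·18.0000] = 8.1910; exercise value = 0.0000 ≤ continuation, so V_0 = 8.1910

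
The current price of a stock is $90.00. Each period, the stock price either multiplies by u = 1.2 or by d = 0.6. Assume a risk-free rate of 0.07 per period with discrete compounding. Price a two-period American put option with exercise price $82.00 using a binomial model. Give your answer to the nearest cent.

$8.22

Risk-neutral probability p = (1 + 0.07 − 0.6)/(1.2 − 0.6) = 0.4700/0.6000 = 0.7833
Terminal stock prices: S_uu = 129.6, S_ud = 64.8, S_dd = 32.4
Terminal payoffs (K − S): max(-47.6, 0) = 0, max(17.2, 0) = 17.2, max(49.6, 0) = 49.6
Node u (S = 108): continuation = 1/1.07·[0.7833·0.0000 + 0.2167·17.2000] = 3.4829; exercise value = 0.0000 ≤ continuation, so V_u = 3.4829
Node d (S = 54): continuation = 1/1.07·[0.7833·17.2000 + 0.2167·49.6000] = 22.6355; exercise value = 28.0000 > continuation, so V_d = 28.0000 (exercise)
Node 0 (S = 90): continuation = 1/1.07·[0.7833·3.4829 + 0.2167·28.0000] = 8.2195; exercise value = 0.0000 ≤ continuation, so V_0 = 8.2195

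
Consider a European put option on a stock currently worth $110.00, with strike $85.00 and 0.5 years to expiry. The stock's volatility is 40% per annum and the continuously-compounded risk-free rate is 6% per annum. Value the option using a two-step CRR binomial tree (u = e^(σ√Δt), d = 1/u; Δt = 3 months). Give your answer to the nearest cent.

$2.87

CRR parameters: u = e^(σ√Δt) = e^(0.4·√0.25) = 1.2214, d = 1/u = 0.8187
Per-period rate: rΔt = 0.06·0.25 = 0.015, so R = e^0.015 = 1.0151
Risk-neutral probability p = (e^0.015 − 0.8187)/(1.2214 − 0.8187) = 0.1964/0.4027 = 0.4877
Terminal stock prices: S_uu = 164.1, S_ud = 110, S_dd = 73.74
Terminal payoffs (K − S): max(-79.1, 0) = 0, max(-25, 0) = 0, max(11.26, 0) = 11.26
Node u (S = 134.4): V_u = e^(−0.015)·[0.4877·0.0000 + 0.5123·0.0000] = 0.0000
Node d (S = 90.06): V_d = e^(−0.015)·[0.4877·0.0000 + 0.5123·11.2648] = 5.6851
Node 0 (S = 110): V_0 = e^(−0.015)·[0.4877·0.0000 + 0.5123·5.6851] = 2.8691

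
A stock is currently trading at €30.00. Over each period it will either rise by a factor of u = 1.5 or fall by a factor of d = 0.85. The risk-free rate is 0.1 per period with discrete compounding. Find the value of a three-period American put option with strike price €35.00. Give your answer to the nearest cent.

€5.59

Risk-neutral probability p = (1 + 0.1 − 0.85)/(1.5 − 0.85) = 0.2500/0.6500 = 0.3846
Terminal stock prices: S_uuu = 101.2, S_uud = 57.38, S_udd = 32.51, S_ddd = 18.42
Terminal payoffs (K − S): max(-66.25, 0) = 0, max(-22.38, 0) = 0, max(2.488, 0) = 2.488, max(16.58, 0) = 16.58
Node uu (S = 67.5): continuation = 1/1.1·[0.3846·0.0000 + 0.6154·0.0000] = 0.0000; exercise value = 0.0000 ≤ continuation, so V_uu = 0.0000
Node ud (S = 38.25): continuation = 1/1.1·[0.3846·0.0000 + 0.6154·2.4875] = 1.3916; exercise value = 0.0000 ≤ continuation, so V_ud = 1.3916
Node dd (S = 21.67): continuation = 1/1.1·[0.3846·2.4875 + 0.6154·16.5763] = 10.1432; exercise value = 13.3250 > continuation, so V_dd = 13.3250 (exercise)
Node u (S = 45): continuation = 1/1.1·[0.3846·0.0000 + 0.6154·1.3916] = 0.7785; exercise value = 0.0000 ≤ continuation, so V_u = 0.7785
Node d (S = 25.5): continuation = 1/1.1·[0.3846·1.3916 + 0.6154·13.3250] = 7.9411; exercise value = 9.5000 > continuation, so V_d = 9.5000 (exercise)
Node 0 (S = 30): continuation = 1/1.1·[0.3846·0.7785 + 0.6154·9.5000] = 5.5869; exercise value = 5.0000 ≤ continuation, so V_0 = 5.5869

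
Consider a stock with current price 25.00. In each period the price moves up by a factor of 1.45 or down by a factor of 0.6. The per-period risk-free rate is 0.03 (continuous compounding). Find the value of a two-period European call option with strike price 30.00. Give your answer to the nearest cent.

5.45

Risk-neutral probability p = (e^0.03 − 0.6)/(1.45 − 0.6) = 0.4305/0.8500 = 0.5064
Terminal stock prices: S_uu = 52.56, S_ud = 21.75, S_dd = 9
Terminal payoffs (S − K): max(22.56, 0) = 22.56, max(-8.25, 0) = 0, max(-21, 0) = 0
Node u (S = 36.25): V_u = e^(−0.03)·[0.5064·22.5625 + 0.4936·0.0000] = 11.0883
Node d (S = 15): V_d = e^(−0.03)·[0.5064·0.0000 + 0.4936·0.0000] = 0.0000
Node 0 (S = 25): V_0 = e^(−0.03)·[0.5064·11.0883 + 0.4936·0.0000] = 5.4494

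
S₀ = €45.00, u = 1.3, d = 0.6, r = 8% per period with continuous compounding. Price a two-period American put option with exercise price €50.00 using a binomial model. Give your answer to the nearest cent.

Risk-neutral probability p = (e^0.08 − 0.6)/(1.3 − 0.6) = 0.4833/0.7000 = 0.6904
Terminal stock prices: S_uu = 76.05, S_ud = 35.1, S_dd = 16.2
Terminal payoffs (K − S): max(-26.05, 0) = 0, max(14.9, 0) = 14.9, max(33.8, 0) = 33.8
Node u (S = 58.5): continuation = e^(−0.08)·[0.6904·0.0000 + 0.3096·14.9000] = 4.2582; exercise value = 0.0000 ≤ continuation, so V_u = 4.2582
Node d (S = 27): continuation = e^(−0.08)·[0.6904·14.9000 + 0.3096·33.8000] = 19.1558; exercise value = 23.0000 > continuation, so V_d = 23.0000 (exercise)
Node 0 (S = 45): continuation = e^(−0.08)·[0.6904·4.2582 + 0.3096·23.0000] = 9.2870; exercise value = 5.0000 ≤ continuation, so V_0 = 9.2870

€9.29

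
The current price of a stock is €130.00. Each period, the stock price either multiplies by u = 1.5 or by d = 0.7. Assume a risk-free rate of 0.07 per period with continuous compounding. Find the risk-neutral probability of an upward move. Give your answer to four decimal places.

Risk-neutral probability p = (e^0.07 − 0.7)/(1.5 − 0.7) = 0.3725/0.8000 = 0.4656

p = 0.4656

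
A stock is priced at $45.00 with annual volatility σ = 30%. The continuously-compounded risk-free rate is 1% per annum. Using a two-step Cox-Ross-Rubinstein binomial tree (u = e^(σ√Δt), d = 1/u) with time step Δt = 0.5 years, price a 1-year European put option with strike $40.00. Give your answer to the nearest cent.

CRR parameters: u = e^(σ√Δt) = e^(0.3·√0.5) = 1.2363, d = 1/u = 0.8089
Per-period rate: rΔt = 0.01·0.5 = 0.005, so R = e^0.005 = 1.0050
Risk-neutral probability p = (e^0.005 − 0.8089)/(1.2363 − 0.8089) = 0.1962/0.4275 = 0.4589
Terminal stock prices: S_uu = 68.78, S_ud = 45, S_dd = 29.44
Terminal payoffs (K − S): max(-28.78, 0) = 0, max(-5, 0) = 0, max(10.56, 0) = 10.56
Node u (S = 55.63): V_u = e^(−0.005)·[0.4589·0.0000 + 0.5411·0.0000] = 0.0000
Node d (S = 36.4): V_d = e^(−0.005)·[0.4589·0.0000 + 0.5411·10.5587] = 5.6849
Node 0 (S = 45): V_0 = e^(−0.005)·[0.4589·0.0000 + 0.5411·5.6849] = 3.0608

$3.06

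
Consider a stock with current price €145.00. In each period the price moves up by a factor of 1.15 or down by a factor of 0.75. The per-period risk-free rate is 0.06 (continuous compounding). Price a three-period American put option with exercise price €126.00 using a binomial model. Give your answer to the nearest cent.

€4.60

Risk-neutral probability p = (e^0.06 − 0.75)/(1.15 − 0.75) = 0.3118/0.4000 = 0.7796
Terminal stock prices: S_uuu = 220.5, S_uud = 143.8, S_udd = 93.8, S_ddd = 61.17
Terminal payoffs (K − S): max(-94.53, 0) = 0, max(-17.82, 0) = 0, max(32.2, 0) = 32.2, max(64.83, 0) = 64.83
Node uu (S = 191.8): continuation = e^(−0.06)·[0.7796·0.0000 + 0.2204·0.0000] = 0.0000; exercise value = 0.0000 ≤ continuation, so V_uu = 0.0000
Node ud (S = 125.1): continuation = e^(−0.06)·[0.7796·0.0000 + 0.2204·32.2031] = 6.6845; exercise value = 0.9375 ≤ continuation, so V_ud = 6.6845
Node dd (S = 81.56): continuation = e^(−0.06)·[0.7796·32.2031 + 0.2204·64.8281] = 37.0998; exercise value = 44.4375 > continuation, so V_dd = 44.4375 (exercise)
Node u (S = 166.8): continuation = e^(−0.06)·[0.7796·0.0000 + 0.2204·6.6845] = 1.3875; exercise value = 0.0000 ≤ continuation, so V_u = 1.3875
Node d (S = 108.8): continuation = e^(−0.06)·[0.7796·6.6845 + 0.2204·44.4375] = 14.1317; exercise value = 17.2500 > continuation, so V_d = 17.2500 (exercise)
Node 0 (S = 145): continuation = e^(−0.06)·[0.7796·1.3875 + 0.2204·17.2500] = 4.5993; exercise value = 0.0000 ≤ continuation, so V_0 = 4.5993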